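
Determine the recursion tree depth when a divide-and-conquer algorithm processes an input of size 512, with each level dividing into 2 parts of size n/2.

For divide and conquer with division factor 2:

Problem sizes at each level:
Level 0: 512
Level 1: 256
Level 2: 128
Level 3: 64
Level 4: 32
Level 5: 16
Level 6: 8
Level 7: 4
Level 8: 2
Level 9: 1

The root is level 0 and the size-1 base case is level 9 (the tree spans levels 0 through 9, i.e. 10 levels counting the root), so the depth is the number of divisions: log_2(512) = 9

The recursion tree depth is log_2(512) = 9. At each level, the problem size is divided by 2, so it takes 9 divisions to reduce to a base case of size 1. The algorithm makes 2 recursive calls at each level.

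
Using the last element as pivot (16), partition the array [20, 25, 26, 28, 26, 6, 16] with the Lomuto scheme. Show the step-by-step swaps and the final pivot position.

Lomuto partition with pivot = 16:

Initial array: [20, 25, 26, 28, 26, 6, 16]

arr[0]=20 > 16: no swap
arr[1]=25 > 16: no swap
arr[2]=26 > 16: no swap
arr[3]=28 > 16: no swap
arr[4]=26 > 16: no swap
arr[5]=6 <= 16: swap with position 0, array becomes [6, 25, 26, 28, 26, 20, 16]

Place pivot at position 1: [6, 16, 26, 28, 26, 20, 25]
Pivot position: 1

After partitioning with pivot 16, the array becomes [6, 16, 26, 28, 26, 20, 25]. The pivot is placed at index 1. All elements to the left of the pivot are <= 16, and all elements to the right are > 16.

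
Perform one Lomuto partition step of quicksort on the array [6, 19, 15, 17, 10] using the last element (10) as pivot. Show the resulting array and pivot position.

Lomuto partition with pivot = 10:

Initial array: [6, 19, 15, 17, 10]

arr[0]=6 <= 10: swap with position 0, array becomes [6, 19, 15, 17, 10]
arr[1]=19 > 10: no swap
arr[2]=15 > 10: no swap
arr[3]=17 > 10: no swap

Place pivot at position 1: [6, 10, 15, 17, 19]
Pivot position: 1

After partitioning with pivot 10, the array becomes [6, 10, 15, 17, 19]. The pivot is placed at index 1. All elements to the left of the pivot are <= 10, and all elements to the right are > 10.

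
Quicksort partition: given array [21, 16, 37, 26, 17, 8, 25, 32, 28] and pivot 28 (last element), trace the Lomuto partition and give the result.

Lomuto partition with pivot = 28:

Initial array: [21, 16, 37, 26, 17, 8, 25, 32, 28]

arr[0]=21 <= 28: swap with position 0, array becomes [21, 16, 37, 26, 17, 8, 25, 32, 28]
arr[1]=16 <= 28: swap with position 1, array becomes [21, 16, 37, 26, 17, 8, 25, 32, 28]
arr[2]=37 > 28: no swap
arr[3]=26 <= 28: swap with position 2, array becomes [21, 16, 26, 37, 17, 8, 25, 32, 28]
arr[4]=17 <= 28: swap with position 3, array becomes [21, 16, 26, 17, 37, 8, 25, 32, 28]
arr[5]=8 <= 28: swap with position 4, array becomes [21, 16, 26, 17, 8, 37, 25, 32, 28]
arr[6]=25 <= 28: swap with position 5, array becomes [21, 16, 26, 17, 8, 25, 37, 32, 28]
arr[7]=32 > 28: no swap

Place pivot at position 6: [21, 16, 26, 17, 8, 25, 28, 32, 37]
Pivot position: 6

After partitioning with pivot 28, the array becomes [21, 16, 26, 17, 8, 25, 28, 32, 37]. The pivot is placed at index 6. All elements to the left of the pivot are <= 28, and all elements to the right are > 28.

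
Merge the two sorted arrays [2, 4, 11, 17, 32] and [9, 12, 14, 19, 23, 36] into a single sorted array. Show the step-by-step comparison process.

Merging process:

Compare 2 vs 9: take 2 from left. Merged: [2]
Compare 4 vs 9: take 4 from left. Merged: [2, 4]
Compare 11 vs 9: take 9 from right. Merged: [2, 4, 9]
Compare 11 vs 12: take 11 from left. Merged: [2, 4, 9, 11]
Compare 17 vs 12: take 12 from right. Merged: [2, 4, 9, 11, 12]
Compare 17 vs 14: take 14 from right. Merged: [2, 4, 9, 11, 12, 14]
Compare 17 vs 19: take 17 from left. Merged: [2, 4, 9, 11, 12, 14, 17]
Compare 32 vs 19: take 19 from right. Merged: [2, 4, 9, 11, 12, 14, 17, 19]
Compare 32 vs 23: take 23 from right. Merged: [2, 4, 9, 11, 12, 14, 17, 19, 23]
Compare 32 vs 36: take 32 from left. Merged: [2, 4, 9, 11, 12, 14, 17, 19, 23, 32]
Append remaining from right: [36]. Merged: [2, 4, 9, 11, 12, 14, 17, 19, 23, 32, 36]

Final merged array: [2, 4, 9, 11, 12, 14, 17, 19, 23, 32, 36]
Total comparisons: 10

The merged array is [2, 4, 9, 11, 12, 14, 17, 19, 23, 32, 36], requiring 10 comparisons. The merge step runs in O(n) time where n is the total number of elements.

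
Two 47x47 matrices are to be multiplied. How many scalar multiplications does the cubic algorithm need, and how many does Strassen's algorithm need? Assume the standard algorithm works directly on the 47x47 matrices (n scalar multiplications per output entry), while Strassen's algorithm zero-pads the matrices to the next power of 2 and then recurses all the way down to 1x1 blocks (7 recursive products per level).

Matrix multiplication for 47x47 matrices:

Strassen's algorithm requires power-of-2 dimensions. Pad 47x47 to 64x64 (next power of 2).

Standard algorithm: 47^3 = 103823 multiplications
Strassen's algorithm: 7^(log2(64)) = 7^6 = 117649 multiplications
Difference: 103823 - 117649 = -13826 (Strassen uses MORE here due to padding overhead — for small or just-over-power-of-2 n, padding can outweigh the per-level savings)

Standard: 103823 multiplications (47^3). Strassen: 117649 multiplications (7^6, after padding to 64x64). Strassen reduces 8 recursive multiplications to 7 at each level.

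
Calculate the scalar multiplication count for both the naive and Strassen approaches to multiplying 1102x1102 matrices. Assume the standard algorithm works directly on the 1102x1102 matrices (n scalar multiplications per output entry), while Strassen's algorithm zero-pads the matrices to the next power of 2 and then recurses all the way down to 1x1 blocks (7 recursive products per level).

Matrix multiplication for 1102x1102 matrices:

Strassen's algorithm requires power-of-2 dimensions. Pad 1102x1102 to 2048x2048 (next power of 2).

Standard algorithm: 1102^3 = 1338273208 multiplications
Strassen's algorithm: 7^(log2(2048)) = 7^11 = 1977326743 multiplications
Difference: 1338273208 - 1977326743 = -639053535 (Strassen uses MORE here due to padding overhead — for small or just-over-power-of-2 n, padding can outweigh the per-level savings)

Standard: 1338273208 multiplications (1102^3). Strassen: 1977326743 multiplications (7^11, after padding to 2048x2048). Strassen reduces 8 recursive multiplications to 7 at each level.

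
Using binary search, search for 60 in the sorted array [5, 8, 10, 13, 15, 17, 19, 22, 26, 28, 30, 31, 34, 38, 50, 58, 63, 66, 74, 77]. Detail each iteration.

Binary search for 60 in [5, 8, 10, 13, 15, 17, 19, 22, 26, 28, 30, 31, 34, 38, 50, 58, 63, 66, 74, 77]:

lo=0, hi=19, mid=9, arr[mid]=28 -> 28 < 60, search right half
lo=10, hi=19, mid=14, arr[mid]=50 -> 50 < 60, search right half
lo=15, hi=19, mid=17, arr[mid]=66 -> 66 > 60, search left half
lo=15, hi=16, mid=15, arr[mid]=58 -> 58 < 60, search right half
lo=16, hi=16, mid=16, arr[mid]=63 -> 63 > 60, search left half
lo=16 > hi=15, target 60 not found

Binary search determines that 60 is not in the array after 5 comparisons. The search space was exhausted without finding the target.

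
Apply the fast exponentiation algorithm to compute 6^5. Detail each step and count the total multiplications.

Computing 6^5 by squaring (build up from 6^1; each line after the first costs one multiplication):

6^1 = 6
6^2 = (6^1)^2 = 6^2 = 36
6^4 = (6^2)^2 = 36^2 = 1296
6^5 = 6 * 6^4 = 6 * 1296 = 7776

Result: 7776
Multiplications needed: 3 (3 lines after 6^1)

6^5 = 7776. Using exponentiation by squaring, this requires 3 multiplications. The key idea: if the exponent is even, square the half-power; if odd, multiply by the base once.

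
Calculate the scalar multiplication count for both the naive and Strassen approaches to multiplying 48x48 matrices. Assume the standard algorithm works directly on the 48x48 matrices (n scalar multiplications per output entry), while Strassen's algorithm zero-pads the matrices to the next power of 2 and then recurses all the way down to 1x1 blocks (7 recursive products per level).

Matrix multiplication for 48x48 matrices:

Strassen's algorithm requires power-of-2 dimensions. Pad 48x48 to 64x64 (next power of 2).

Standard algorithm: 48^3 = 110592 multiplications
Strassen's algorithm: 7^(log2(64)) = 7^6 = 117649 multiplications
Difference: 110592 - 117649 = -7057 (Strassen uses MORE here due to padding overhead — for small or just-over-power-of-2 n, padding can outweigh the per-level savings)

Standard: 110592 multiplications (48^3). Strassen: 117649 multiplications (7^6, after padding to 64x64). Strassen reduces 8 recursive multiplications to 7 at each level.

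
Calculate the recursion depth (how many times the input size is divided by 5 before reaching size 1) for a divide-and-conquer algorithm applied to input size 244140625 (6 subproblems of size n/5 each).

For divide and conquer with division factor 5:

Problem sizes at each level:
Level 0: 244140625
Level 1: 48828125
Level 2: 9765625
Level 3: 1953125
Level 4: 390625
Level 5: 78125
Level 6: 15625
Level 7: 3125
Level 8: 625
Level 9: 125
Level 10: 25
Level 11: 5
Level 12: 1

The root is level 0 and the size-1 base case is level 12 (the tree spans levels 0 through 12, i.e. 13 levels counting the root), so the depth is the number of divisions: log_5(244140625) = 12

The recursion tree depth is log_5(244140625) = 12. At each level, the problem size is divided by 5, so it takes 12 divisions to reduce to a base case of size 1. The algorithm makes 6 recursive calls at each level.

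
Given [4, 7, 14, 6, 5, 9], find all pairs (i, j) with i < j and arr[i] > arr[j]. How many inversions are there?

Finding inversions in [4, 7, 14, 6, 5, 9]:

(1, 3): arr[1]=7 > arr[3]=6
(1, 4): arr[1]=7 > arr[4]=5
(2, 3): arr[2]=14 > arr[3]=6
(2, 4): arr[2]=14 > arr[4]=5
(2, 5): arr[2]=14 > arr[5]=9
(3, 4): arr[3]=6 > arr[4]=5

Total inversions: 6

The array has 6 inversion(s): (1,3), (1,4), (2,3), (2,4), (2,5), (3,4). Each pair (i,j) satisfies i < j and arr[i] > arr[j].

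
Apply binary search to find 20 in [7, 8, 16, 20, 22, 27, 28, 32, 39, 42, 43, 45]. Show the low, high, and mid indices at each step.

Binary search for 20 in [7, 8, 16, 20, 22, 27, 28, 32, 39, 42, 43, 45]:

lo=0, hi=11, mid=5, arr[mid]=27 -> 27 > 20, search left half
lo=0, hi=4, mid=2, arr[mid]=16 -> 16 < 20, search right half
lo=3, hi=4, mid=3, arr[mid]=20 -> Found target at index 3!

Binary search finds 20 at index 3 after 3 comparisons. The search repeatedly halves the search space by comparing with the middle element.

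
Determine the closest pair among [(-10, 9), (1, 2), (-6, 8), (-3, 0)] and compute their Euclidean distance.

Computing all pairwise distances among 4 points:

d((-10, 9), (1, 2)) = 13.0384
d((-10, 9), (-6, 8)) = 4.1231 <-- minimum
d((-10, 9), (-3, 0)) = 11.4018
d((1, 2), (-6, 8)) = 9.2195
d((1, 2), (-3, 0)) = 4.4721
d((-6, 8), (-3, 0)) = 8.544

Closest pair: (-10, 9) and (-6, 8) with distance 4.1231

The closest pair is (-10, 9) and (-6, 8) with Euclidean distance 4.1231. For 4 points, brute-force pairwise comparison is shown above. For large n, the divide-and-conquer algorithm (sort by x, recurse on halves, check the dividing strip) achieves O(n log n).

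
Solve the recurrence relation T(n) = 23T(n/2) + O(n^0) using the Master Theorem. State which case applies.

Master Theorem for T(n) = 23T(n/2) + O(n^0):

a = 23, b = 2, c = 0
log_b(a) = log_2(23) = 4.5236

Case 1: c = 0 < log_2(23) = 4.5236
T(n) = O(n^(log_2 23))

For T(n) = 23T(n/2) + O(n^0): log_2(23) = 4.5236. This is Case 1 of the Master Theorem (c < log_b(a), work dominated by leaves), giving O(n^(log_2 23)).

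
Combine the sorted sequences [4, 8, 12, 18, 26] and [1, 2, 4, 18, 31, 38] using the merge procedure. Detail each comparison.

Merging process:

Compare 4 vs 1: take 1 from right. Merged: [1]
Compare 4 vs 2: take 2 from right. Merged: [1, 2]
Compare 4 vs 4: take 4 from left. Merged: [1, 2, 4]
Compare 8 vs 4: take 4 from right. Merged: [1, 2, 4, 4]
Compare 8 vs 18: take 8 from left. Merged: [1, 2, 4, 4, 8]
Compare 12 vs 18: take 12 from left. Merged: [1, 2, 4, 4, 8, 12]
Compare 18 vs 18: take 18 from left. Merged: [1, 2, 4, 4, 8, 12, 18]
Compare 26 vs 18: take 18 from right. Merged: [1, 2, 4, 4, 8, 12, 18, 18]
Compare 26 vs 31: take 26 from left. Merged: [1, 2, 4, 4, 8, 12, 18, 18, 26]
Append remaining from right: [31, 38]. Merged: [1, 2, 4, 4, 8, 12, 18, 18, 26, 31, 38]

Final merged array: [1, 2, 4, 4, 8, 12, 18, 18, 26, 31, 38]
Total comparisons: 9

The merged array is [1, 2, 4, 4, 8, 12, 18, 18, 26, 31, 38], requiring 9 comparisons. The merge step runs in O(n) time where n is the total number of elements.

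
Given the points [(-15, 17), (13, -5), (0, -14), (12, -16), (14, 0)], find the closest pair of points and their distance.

Computing all pairwise distances among 5 points:

d((-15, 17), (13, -5)) = 35.609
d((-15, 17), (0, -14)) = 34.4384
d((-15, 17), (12, -16)) = 42.638
d((-15, 17), (14, 0)) = 33.6155
d((13, -5), (0, -14)) = 15.8114
d((13, -5), (12, -16)) = 11.0454
d((13, -5), (14, 0)) = 5.099 <-- minimum
d((0, -14), (12, -16)) = 12.1655
d((0, -14), (14, 0)) = 19.799
d((12, -16), (14, 0)) = 16.1245

Closest pair: (13, -5) and (14, 0) with distance 5.099

The closest pair is (13, -5) and (14, 0) with Euclidean distance 5.099. For 5 points, brute-force pairwise comparison is shown above. For large n, the divide-and-conquer algorithm (sort by x, recurse on halves, check the dividing strip) achieves O(n log n).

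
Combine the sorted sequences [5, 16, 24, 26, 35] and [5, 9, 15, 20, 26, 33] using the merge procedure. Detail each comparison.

Merging process:

Compare 5 vs 5: take 5 from left. Merged: [5]
Compare 16 vs 5: take 5 from right. Merged: [5, 5]
Compare 16 vs 9: take 9 from right. Merged: [5, 5, 9]
Compare 16 vs 15: take 15 from right. Merged: [5, 5, 9, 15]
Compare 16 vs 20: take 16 from left. Merged: [5, 5, 9, 15, 16]
Compare 24 vs 20: take 20 from right. Merged: [5, 5, 9, 15, 16, 20]
Compare 24 vs 26: take 24 from left. Merged: [5, 5, 9, 15, 16, 20, 24]
Compare 26 vs 26: take 26 from left. Merged: [5, 5, 9, 15, 16, 20, 24, 26]
Compare 35 vs 26: take 26 from right. Merged: [5, 5, 9, 15, 16, 20, 24, 26, 26]
Compare 35 vs 33: take 33 from right. Merged: [5, 5, 9, 15, 16, 20, 24, 26, 26, 33]
Append remaining from left: [35]. Merged: [5, 5, 9, 15, 16, 20, 24, 26, 26, 33, 35]

Final merged array: [5, 5, 9, 15, 16, 20, 24, 26, 26, 33, 35]
Total comparisons: 10

The merged array is [5, 5, 9, 15, 16, 20, 24, 26, 26, 33, 35], requiring 10 comparisons. The merge step runs in O(n) time where n is the total number of elements.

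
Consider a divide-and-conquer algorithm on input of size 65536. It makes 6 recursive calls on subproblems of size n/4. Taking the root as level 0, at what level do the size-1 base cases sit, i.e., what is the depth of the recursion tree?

For divide and conquer with division factor 4:

Problem sizes at each level:
Level 0: 65536
Level 1: 16384
Level 2: 4096
Level 3: 1024
Level 4: 256
Level 5: 64
Level 6: 16
Level 7: 4
Level 8: 1

The root is level 0 and the size-1 base case is level 8 (the tree spans levels 0 through 8, i.e. 9 levels counting the root), so the depth is the number of divisions: log_4(65536) = 8

The recursion tree depth is log_4(65536) = 8. At each level, the problem size is divided by 4, so it takes 8 divisions to reduce to a base case of size 1. The algorithm makes 6 recursive calls at each level.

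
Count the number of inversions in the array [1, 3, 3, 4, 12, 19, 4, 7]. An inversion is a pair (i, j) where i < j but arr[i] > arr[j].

Finding inversions in [1, 3, 3, 4, 12, 19, 4, 7]:

(4, 6): arr[4]=12 > arr[6]=4
(4, 7): arr[4]=12 > arr[7]=7
(5, 6): arr[5]=19 > arr[6]=4
(5, 7): arr[5]=19 > arr[7]=7

Total inversions: 4

The array has 4 inversion(s): (4,6), (4,7), (5,6), (5,7). Each pair (i,j) satisfies i < j and arr[i] > arr[j].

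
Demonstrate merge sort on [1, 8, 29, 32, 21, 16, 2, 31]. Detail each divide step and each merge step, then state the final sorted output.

Merge sort trace:

Split: [1, 8, 29, 32, 21, 16, 2, 31] -> [1, 8, 29, 32] and [21, 16, 2, 31]
  Split: [1, 8, 29, 32] -> [1, 8] and [29, 32]
    Split: [1, 8] -> [1] and [8]
    Merge: [1] + [8] -> [1, 8]
    Split: [29, 32] -> [29] and [32]
    Merge: [29] + [32] -> [29, 32]
  Merge: [1, 8] + [29, 32] -> [1, 8, 29, 32]
  Split: [21, 16, 2, 31] -> [21, 16] and [2, 31]
    Split: [21, 16] -> [21] and [16]
    Merge: [21] + [16] -> [16, 21]
    Split: [2, 31] -> [2] and [31]
    Merge: [2] + [31] -> [2, 31]
  Merge: [16, 21] + [2, 31] -> [2, 16, 21, 31]
Merge: [1, 8, 29, 32] + [2, 16, 21, 31] -> [1, 2, 8, 16, 21, 29, 31, 32]

Final sorted array: [1, 2, 8, 16, 21, 29, 31, 32]

The merge sort proceeds by recursively splitting the array and merging sorted halves.
After all merges, the sorted array is [1, 2, 8, 16, 21, 29, 31, 32].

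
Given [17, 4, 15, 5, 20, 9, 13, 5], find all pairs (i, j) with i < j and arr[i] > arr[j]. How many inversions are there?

Finding inversions in [17, 4, 15, 5, 20, 9, 13, 5]:

(0, 1): arr[0]=17 > arr[1]=4
(0, 2): arr[0]=17 > arr[2]=15
(0, 3): arr[0]=17 > arr[3]=5
(0, 5): arr[0]=17 > arr[5]=9
(0, 6): arr[0]=17 > arr[6]=13
(0, 7): arr[0]=17 > arr[7]=5
(2, 3): arr[2]=15 > arr[3]=5
(2, 5): arr[2]=15 > arr[5]=9
(2, 6): arr[2]=15 > arr[6]=13
(2, 7): arr[2]=15 > arr[7]=5
(4, 5): arr[4]=20 > arr[5]=9
(4, 6): arr[4]=20 > arr[6]=13
(4, 7): arr[4]=20 > arr[7]=5
(5, 7): arr[5]=9 > arr[7]=5
(6, 7): arr[6]=13 > arr[7]=5

Total inversions: 15

The array has 15 inversion(s): (0,1), (0,2), (0,3), (0,5), (0,6), (0,7), (2,3), (2,5), (2,6), (2,7), (4,5), (4,6), (4,7), (5,7), (6,7). Each pair (i,j) satisfies i < j and arr[i] > arr[j].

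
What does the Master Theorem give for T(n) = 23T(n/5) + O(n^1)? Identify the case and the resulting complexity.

Master Theorem for T(n) = 23T(n/5) + O(n^1):

a = 23, b = 5, c = 1
log_b(a) = log_5(23) = 1.9482

Case 1: c = 1 < log_5(23) = 1.9482
T(n) = O(n^(log_5 23))

For T(n) = 23T(n/5) + O(n^1): log_5(23) = 1.9482. This is Case 1 of the Master Theorem (c < log_b(a), work dominated by leaves), giving O(n^(log_5 23)).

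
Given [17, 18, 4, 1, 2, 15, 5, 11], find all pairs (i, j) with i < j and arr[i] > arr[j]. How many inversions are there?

Finding inversions in [17, 18, 4, 1, 2, 15, 5, 11]:

(0, 2): arr[0]=17 > arr[2]=4
(0, 3): arr[0]=17 > arr[3]=1
(0, 4): arr[0]=17 > arr[4]=2
(0, 5): arr[0]=17 > arr[5]=15
(0, 6): arr[0]=17 > arr[6]=5
(0, 7): arr[0]=17 > arr[7]=11
(1, 2): arr[1]=18 > arr[2]=4
(1, 3): arr[1]=18 > arr[3]=1
(1, 4): arr[1]=18 > arr[4]=2
(1, 5): arr[1]=18 > arr[5]=15
(1, 6): arr[1]=18 > arr[6]=5
(1, 7): arr[1]=18 > arr[7]=11
(2, 3): arr[2]=4 > arr[3]=1
(2, 4): arr[2]=4 > arr[4]=2
(5, 6): arr[5]=15 > arr[6]=5
(5, 7): arr[5]=15 > arr[7]=11

Total inversions: 16

The array has 16 inversion(s): (0,2), (0,3), (0,4), (0,5), (0,6), (0,7), (1,2), (1,3), (1,4), (1,5), (1,6), (1,7), (2,3), (2,4), (5,6), (5,7). Each pair (i,j) satisfies i < j and arr[i] > arr[j].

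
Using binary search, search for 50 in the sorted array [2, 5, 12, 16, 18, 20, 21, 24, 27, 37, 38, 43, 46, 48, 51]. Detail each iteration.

Binary search for 50 in [2, 5, 12, 16, 18, 20, 21, 24, 27, 37, 38, 43, 46, 48, 51]:

lo=0, hi=14, mid=7, arr[mid]=24 -> 24 < 50, search right half
lo=8, hi=14, mid=11, arr[mid]=43 -> 43 < 50, search right half
lo=12, hi=14, mid=13, arr[mid]=48 -> 48 < 50, search right half
lo=14, hi=14, mid=14, arr[mid]=51 -> 51 > 50, search left half
lo=14 > hi=13, target 50 not found

Binary search determines that 50 is not in the array after 4 comparisons. The search space was exhausted without finding the target.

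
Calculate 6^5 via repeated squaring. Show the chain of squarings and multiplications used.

Computing 6^5 by squaring (build up from 6^1; each line after the first costs one multiplication):

6^1 = 6
6^2 = (6^1)^2 = 6^2 = 36
6^4 = (6^2)^2 = 36^2 = 1296
6^5 = 6 * 6^4 = 6 * 1296 = 7776

Result: 7776
Multiplications needed: 3 (3 lines after 6^1)

6^5 = 7776. Using exponentiation by squaring, this requires 3 multiplications. The key idea: if the exponent is even, square the half-power; if odd, multiply by the base once.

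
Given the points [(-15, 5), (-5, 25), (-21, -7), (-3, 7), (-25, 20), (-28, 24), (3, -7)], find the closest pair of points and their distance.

Computing all pairwise distances among 7 points:

d((-15, 5), (-5, 25)) = 22.3607
d((-15, 5), (-21, -7)) = 13.4164
d((-15, 5), (-3, 7)) = 12.1655
d((-15, 5), (-25, 20)) = 18.0278
d((-15, 5), (-28, 24)) = 23.0217
d((-15, 5), (3, -7)) = 21.6333
d((-5, 25), (-21, -7)) = 35.7771
d((-5, 25), (-3, 7)) = 18.1108
d((-5, 25), (-25, 20)) = 20.6155
d((-5, 25), (-28, 24)) = 23.0217
d((-5, 25), (3, -7)) = 32.9848
d((-21, -7), (-3, 7)) = 22.8035
d((-21, -7), (-25, 20)) = 27.2947
d((-21, -7), (-28, 24)) = 31.7805
d((-21, -7), (3, -7)) = 24.0
d((-3, 7), (-25, 20)) = 25.5539
d((-3, 7), (-28, 24)) = 30.2324
d((-3, 7), (3, -7)) = 15.2315
d((-25, 20), (-28, 24)) = 5.0 <-- minimum
d((-25, 20), (3, -7)) = 38.8973
d((-28, 24), (3, -7)) = 43.8406

Closest pair: (-25, 20) and (-28, 24) with distance 5.0

The closest pair is (-25, 20) and (-28, 24) with Euclidean distance 5.0. For 7 points, brute-force pairwise comparison is shown above. For large n, the divide-and-conquer algorithm (sort by x, recurse on halves, check the dividing strip) achieves O(n log n).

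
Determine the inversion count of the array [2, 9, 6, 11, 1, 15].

Finding inversions in [2, 9, 6, 11, 1, 15]:

(0, 4): arr[0]=2 > arr[4]=1
(1, 2): arr[1]=9 > arr[2]=6
(1, 4): arr[1]=9 > arr[4]=1
(2, 4): arr[2]=6 > arr[4]=1
(3, 4): arr[3]=11 > arr[4]=1

Total inversions: 5

The array has 5 inversion(s): (0,4), (1,2), (1,4), (2,4), (3,4). Each pair (i,j) satisfies i < j and arr[i] > arr[j].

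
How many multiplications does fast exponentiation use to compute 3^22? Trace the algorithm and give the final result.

Computing 3^22 by squaring (build up from 3^1; each line after the first costs one multiplication):

3^1 = 3
3^2 = (3^1)^2 = 3^2 = 9
3^4 = (3^2)^2 = 9^2 = 81
3^5 = 3 * 3^4 = 3 * 81 = 243
3^10 = (3^5)^2 = 243^2 = 59049
3^11 = 3 * 3^10 = 3 * 59049 = 177147
3^22 = (3^11)^2 = 177147^2 = 31381059609

Result: 31381059609
Multiplications needed: 6 (6 lines after 3^1)

3^22 = 31381059609. Using exponentiation by squaring, this requires 6 multiplications. The key idea: if the exponent is even, square the half-power; if odd, multiply by the base once.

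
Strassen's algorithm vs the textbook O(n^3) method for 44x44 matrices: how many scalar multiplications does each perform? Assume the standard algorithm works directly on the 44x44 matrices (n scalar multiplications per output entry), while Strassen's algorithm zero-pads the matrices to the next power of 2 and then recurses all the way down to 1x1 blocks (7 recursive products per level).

Matrix multiplication for 44x44 matrices:

Strassen's algorithm requires power-of-2 dimensions. Pad 44x44 to 64x64 (next power of 2).

Standard algorithm: 44^3 = 85184 multiplications
Strassen's algorithm: 7^(log2(64)) = 7^6 = 117649 multiplications
Difference: 85184 - 117649 = -32465 (Strassen uses MORE here due to padding overhead — for small or just-over-power-of-2 n, padding can outweigh the per-level savings)

Standard: 85184 multiplications (44^3). Strassen: 117649 multiplications (7^6, after padding to 64x64). Strassen reduces 8 recursive multiplications to 7 at each level.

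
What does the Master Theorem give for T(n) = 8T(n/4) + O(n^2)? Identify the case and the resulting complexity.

Master Theorem for T(n) = 8T(n/4) + O(n^2):

a = 8, b = 4, c = 2
log_b(a) = log_4(8) = 1.5000

Case 3: c = 2 > log_4(8) = 1.5000
T(n) = O(n^2) = O(n^2)

For T(n) = 8T(n/4) + O(n^2): log_4(8) = 1.5000. This is Case 3 of the Master Theorem (c > log_b(a), work dominated by root), giving O(n^2).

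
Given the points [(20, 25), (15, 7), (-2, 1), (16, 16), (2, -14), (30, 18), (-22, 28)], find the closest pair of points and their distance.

Computing all pairwise distances among 7 points:

d((20, 25), (15, 7)) = 18.6815
d((20, 25), (-2, 1)) = 32.5576
d((20, 25), (16, 16)) = 9.8489
d((20, 25), (2, -14)) = 42.9535
d((20, 25), (30, 18)) = 12.2066
d((20, 25), (-22, 28)) = 42.107
d((15, 7), (-2, 1)) = 18.0278
d((15, 7), (16, 16)) = 9.0554 <-- minimum
d((15, 7), (2, -14)) = 24.6982
d((15, 7), (30, 18)) = 18.6011
d((15, 7), (-22, 28)) = 42.5441
d((-2, 1), (16, 16)) = 23.4307
d((-2, 1), (2, -14)) = 15.5242
d((-2, 1), (30, 18)) = 36.2353
d((-2, 1), (-22, 28)) = 33.6006
d((16, 16), (2, -14)) = 33.1059
d((16, 16), (30, 18)) = 14.1421
d((16, 16), (-22, 28)) = 39.8497
d((2, -14), (30, 18)) = 42.5206
d((2, -14), (-22, 28)) = 48.3735
d((30, 18), (-22, 28)) = 52.9528

Closest pair: (15, 7) and (16, 16) with distance 9.0554

The closest pair is (15, 7) and (16, 16) with Euclidean distance 9.0554. For 7 points, brute-force pairwise comparison is shown above. For large n, the divide-and-conquer algorithm (sort by x, recurse on halves, check the dividing strip) achieves O(n log n).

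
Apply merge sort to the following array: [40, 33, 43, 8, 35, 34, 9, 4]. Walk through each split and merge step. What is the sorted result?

Merge sort trace:

Split: [40, 33, 43, 8, 35, 34, 9, 4] -> [40, 33, 43, 8] and [35, 34, 9, 4]
  Split: [40, 33, 43, 8] -> [40, 33] and [43, 8]
    Split: [40, 33] -> [40] and [33]
    Merge: [40] + [33] -> [33, 40]
    Split: [43, 8] -> [43] and [8]
    Merge: [43] + [8] -> [8, 43]
  Merge: [33, 40] + [8, 43] -> [8, 33, 40, 43]
  Split: [35, 34, 9, 4] -> [35, 34] and [9, 4]
    Split: [35, 34] -> [35] and [34]
    Merge: [35] + [34] -> [34, 35]
    Split: [9, 4] -> [9] and [4]
    Merge: [9] + [4] -> [4, 9]
  Merge: [34, 35] + [4, 9] -> [4, 9, 34, 35]
Merge: [8, 33, 40, 43] + [4, 9, 34, 35] -> [4, 8, 9, 33, 34, 35, 40, 43]

Final sorted array: [4, 8, 9, 33, 34, 35, 40, 43]

The merge sort proceeds by recursively splitting the array and merging sorted halves.
After all merges, the sorted array is [4, 8, 9, 33, 34, 35, 40, 43].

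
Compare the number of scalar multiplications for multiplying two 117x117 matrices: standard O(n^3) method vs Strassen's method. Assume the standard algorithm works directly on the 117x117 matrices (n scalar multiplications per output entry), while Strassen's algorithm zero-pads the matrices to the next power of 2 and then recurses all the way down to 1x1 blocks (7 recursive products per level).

Matrix multiplication for 117x117 matrices:

Strassen's algorithm requires power-of-2 dimensions. Pad 117x117 to 128x128 (next power of 2).

Standard algorithm: 117^3 = 1601613 multiplications
Strassen's algorithm: 7^(log2(128)) = 7^7 = 823543 multiplications
Savings: 1601613 - 823543 = 778070 multiplications

Standard: 1601613 multiplications (117^3). Strassen: 823543 multiplications (7^7, after padding to 128x128). Strassen reduces 8 recursive multiplications to 7 at each level.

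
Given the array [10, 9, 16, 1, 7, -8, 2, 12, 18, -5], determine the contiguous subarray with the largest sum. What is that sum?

Using Kadane's algorithm on [10, 9, 16, 1, 7, -8, 2, 12, 18, -5]:

Scanning through the array:
Position 1 (value 9): max_ending_here = 19, max_so_far = 19
Position 2 (value 16): max_ending_here = 35, max_so_far = 35
Position 3 (value 1): max_ending_here = 36, max_so_far = 36
Position 4 (value 7): max_ending_here = 43, max_so_far = 43
Position 5 (value -8): max_ending_here = 35, max_so_far = 43
Position 6 (value 2): max_ending_here = 37, max_so_far = 43
Position 7 (value 12): max_ending_here = 49, max_so_far = 49
Position 8 (value 18): max_ending_here = 67, max_so_far = 67
Position 9 (value -5): max_ending_here = 62, max_so_far = 67

Maximum subarray: [10, 9, 16, 1, 7, -8, 2, 12, 18]
Maximum sum: 67

The maximum subarray is [10, 9, 16, 1, 7, -8, 2, 12, 18] with sum 67. This subarray runs from index 0 to index 8.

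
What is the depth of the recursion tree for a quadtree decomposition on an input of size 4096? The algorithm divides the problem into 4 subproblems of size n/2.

For divide and conquer with division factor 2:

Problem sizes at each level:
Level 0: 4096
Level 1: 2048
Level 2: 1024
Level 3: 512
Level 4: 256
Level 5: 128
Level 6: 64
Level 7: 32
Level 8: 16
Level 9: 8
Level 10: 4
Level 11: 2
Level 12: 1

The root is level 0 and the size-1 base case is level 12 (the tree spans levels 0 through 12, i.e. 13 levels counting the root), so the depth is the number of divisions: log_2(4096) = 12

The recursion tree depth is log_2(4096) = 12. At each level, the problem size is divided by 2, so it takes 12 divisions to reduce to a base case of size 1. The algorithm makes 4 recursive calls at each level.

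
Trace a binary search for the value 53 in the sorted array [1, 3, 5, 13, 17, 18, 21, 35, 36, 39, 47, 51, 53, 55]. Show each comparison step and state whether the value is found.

Binary search for 53 in [1, 3, 5, 13, 17, 18, 21, 35, 36, 39, 47, 51, 53, 55]:

lo=0, hi=13, mid=6, arr[mid]=21 -> 21 < 53, search right half
lo=7, hi=13, mid=10, arr[mid]=47 -> 47 < 53, search right half
lo=11, hi=13, mid=12, arr[mid]=53 -> Found target at index 12!

Binary search finds 53 at index 12 after 3 comparisons. The search repeatedly halves the search space by comparing with the middle element.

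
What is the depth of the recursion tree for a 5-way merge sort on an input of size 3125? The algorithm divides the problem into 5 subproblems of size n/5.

For divide and conquer with division factor 5:

Problem sizes at each level:
Level 0: 3125
Level 1: 625
Level 2: 125
Level 3: 25
Level 4: 5
Level 5: 1

The root is level 0 and the size-1 base case is level 5 (the tree spans levels 0 through 5, i.e. 6 levels counting the root), so the depth is the number of divisions: log_5(3125) = 5

The recursion tree depth is log_5(3125) = 5. At each level, the problem size is divided by 5, so it takes 5 divisions to reduce to a base case of size 1. The algorithm makes 5 recursive calls at each level.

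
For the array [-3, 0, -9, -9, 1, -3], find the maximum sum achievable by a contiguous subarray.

Using Kadane's algorithm on [-3, 0, -9, -9, 1, -3]:

Scanning through the array:
Position 1 (value 0): max_ending_here = 0, max_so_far = 0
Position 2 (value -9): max_ending_here = -9, max_so_far = 0
Position 3 (value -9): max_ending_here = -9, max_so_far = 0
Position 4 (value 1): max_ending_here = 1, max_so_far = 1
Position 5 (value -3): max_ending_here = -2, max_so_far = 1

Maximum subarray: [1]
Maximum sum: 1

The maximum subarray is [1] with sum 1. This subarray runs from index 4 to index 4.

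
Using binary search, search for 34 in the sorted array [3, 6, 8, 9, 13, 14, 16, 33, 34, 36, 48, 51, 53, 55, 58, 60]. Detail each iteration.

Binary search for 34 in [3, 6, 8, 9, 13, 14, 16, 33, 34, 36, 48, 51, 53, 55, 58, 60]:

lo=0, hi=15, mid=7, arr[mid]=33 -> 33 < 34, search right half
lo=8, hi=15, mid=11, arr[mid]=51 -> 51 > 34, search left half
lo=8, hi=10, mid=9, arr[mid]=36 -> 36 > 34, search left half
lo=8, hi=8, mid=8, arr[mid]=34 -> Found target at index 8!

Binary search finds 34 at index 8 after 4 comparisons. The search repeatedly halves the search space by comparing with the middle element.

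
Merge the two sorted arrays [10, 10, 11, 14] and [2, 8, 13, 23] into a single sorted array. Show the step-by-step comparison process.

Merging process:

Compare 10 vs 2: take 2 from right. Merged: [2]
Compare 10 vs 8: take 8 from right. Merged: [2, 8]
Compare 10 vs 13: take 10 from left. Merged: [2, 8, 10]
Compare 10 vs 13: take 10 from left. Merged: [2, 8, 10, 10]
Compare 11 vs 13: take 11 from left. Merged: [2, 8, 10, 10, 11]
Compare 14 vs 13: take 13 from right. Merged: [2, 8, 10, 10, 11, 13]
Compare 14 vs 23: take 14 from left. Merged: [2, 8, 10, 10, 11, 13, 14]
Append remaining from right: [23]. Merged: [2, 8, 10, 10, 11, 13, 14, 23]

Final merged array: [2, 8, 10, 10, 11, 13, 14, 23]
Total comparisons: 7

The merged array is [2, 8, 10, 10, 11, 13, 14, 23], requiring 7 comparisons. The merge step runs in O(n) time where n is the total number of elements.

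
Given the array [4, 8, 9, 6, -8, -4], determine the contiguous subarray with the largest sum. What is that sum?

Using Kadane's algorithm on [4, 8, 9, 6, -8, -4]:

Scanning through the array:
Position 1 (value 8): max_ending_here = 12, max_so_far = 12
Position 2 (value 9): max_ending_here = 21, max_so_far = 21
Position 3 (value 6): max_ending_here = 27, max_so_far = 27
Position 4 (value -8): max_ending_here = 19, max_so_far = 27
Position 5 (value -4): max_ending_here = 15, max_so_far = 27

Maximum subarray: [4, 8, 9, 6]
Maximum sum: 27

The maximum subarray is [4, 8, 9, 6] with sum 27. This subarray runs from index 0 to index 3.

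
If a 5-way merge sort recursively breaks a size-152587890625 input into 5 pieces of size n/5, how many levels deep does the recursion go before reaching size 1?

For divide and conquer with division factor 5:

Problem sizes at each level:
Level 0: 152587890625
Level 1: 30517578125
Level 2: 6103515625
Level 3: 1220703125
Level 4: 244140625
Level 5: 48828125
Level 6: 9765625
Level 7: 1953125
Level 8: 390625
Level 9: 78125
Level 10: 15625
Level 11: 3125
Level 12: 625
Level 13: 125
Level 14: 25
Level 15: 5
Level 16: 1

The root is level 0 and the size-1 base case is level 16 (the tree spans levels 0 through 16, i.e. 17 levels counting the root), so the depth is the number of divisions: log_5(152587890625) = 16

The recursion tree depth is log_5(152587890625) = 16. At each level, the problem size is divided by 5, so it takes 16 divisions to reduce to a base case of size 1. The algorithm makes 5 recursive calls at each level.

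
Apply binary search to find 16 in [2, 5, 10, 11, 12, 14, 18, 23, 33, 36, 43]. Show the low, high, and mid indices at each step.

Binary search for 16 in [2, 5, 10, 11, 12, 14, 18, 23, 33, 36, 43]:

lo=0, hi=10, mid=5, arr[mid]=14 -> 14 < 16, search right half
lo=6, hi=10, mid=8, arr[mid]=33 -> 33 > 16, search left half
lo=6, hi=7, mid=6, arr[mid]=18 -> 18 > 16, search left half
lo=6 > hi=5, target 16 not found

Binary search determines that 16 is not in the array after 3 comparisons. The search space was exhausted without finding the target.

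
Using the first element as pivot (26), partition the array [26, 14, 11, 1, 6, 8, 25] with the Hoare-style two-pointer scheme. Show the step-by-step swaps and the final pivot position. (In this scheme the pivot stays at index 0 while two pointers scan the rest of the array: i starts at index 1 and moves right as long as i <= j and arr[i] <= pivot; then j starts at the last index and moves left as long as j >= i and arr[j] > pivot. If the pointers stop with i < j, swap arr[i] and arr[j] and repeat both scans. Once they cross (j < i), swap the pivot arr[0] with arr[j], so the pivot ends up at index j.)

Hoare-style two-pointer partition with pivot = 26:

Initial array: [26, 14, 11, 1, 6, 8, 25]

Pointers start at i = 1, j = 6.
i ends at 7, j ends at 6: the pointers have crossed (j < i), so scanning stops.

Swap pivot arr[0] with arr[6] to place pivot at position 6: [25, 14, 11, 1, 6, 8, 26]
Pivot position: 6

After partitioning with pivot 26, the array becomes [25, 14, 11, 1, 6, 8, 26]. The pivot is placed at index 6. All elements to the left of the pivot are <= 26, and all elements to the right are > 26.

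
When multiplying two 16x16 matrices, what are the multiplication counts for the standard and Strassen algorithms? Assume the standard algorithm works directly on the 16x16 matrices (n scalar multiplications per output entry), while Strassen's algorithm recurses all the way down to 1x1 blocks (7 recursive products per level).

Matrix multiplication for 16x16 matrices:

Standard algorithm: 16^3 = 4096 multiplications
Strassen's algorithm: 7^(log2(16)) = 7^4 = 2401 multiplications
Savings: 4096 - 2401 = 1695 multiplications

Standard: 4096 multiplications (16^3). Strassen: 2401 multiplications (7^4). Strassen reduces 8 recursive multiplications to 7 at each level.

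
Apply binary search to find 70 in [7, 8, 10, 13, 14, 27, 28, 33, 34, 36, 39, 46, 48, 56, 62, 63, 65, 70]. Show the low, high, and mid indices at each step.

Binary search for 70 in [7, 8, 10, 13, 14, 27, 28, 33, 34, 36, 39, 46, 48, 56, 62, 63, 65, 70]:

lo=0, hi=17, mid=8, arr[mid]=34 -> 34 < 70, search right half
lo=9, hi=17, mid=13, arr[mid]=56 -> 56 < 70, search right half
lo=14, hi=17, mid=15, arr[mid]=63 -> 63 < 70, search right half
lo=16, hi=17, mid=16, arr[mid]=65 -> 65 < 70, search right half
lo=17, hi=17, mid=17, arr[mid]=70 -> Found target at index 17!

Binary search finds 70 at index 17 after 5 comparisons. The search repeatedly halves the search space by comparing with the middle element.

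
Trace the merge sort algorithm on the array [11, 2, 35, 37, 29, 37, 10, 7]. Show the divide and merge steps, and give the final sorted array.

Merge sort trace:

Split: [11, 2, 35, 37, 29, 37, 10, 7] -> [11, 2, 35, 37] and [29, 37, 10, 7]
  Split: [11, 2, 35, 37] -> [11, 2] and [35, 37]
    Split: [11, 2] -> [11] and [2]
    Merge: [11] + [2] -> [2, 11]
    Split: [35, 37] -> [35] and [37]
    Merge: [35] + [37] -> [35, 37]
  Merge: [2, 11] + [35, 37] -> [2, 11, 35, 37]
  Split: [29, 37, 10, 7] -> [29, 37] and [10, 7]
    Split: [29, 37] -> [29] and [37]
    Merge: [29] + [37] -> [29, 37]
    Split: [10, 7] -> [10] and [7]
    Merge: [10] + [7] -> [7, 10]
  Merge: [29, 37] + [7, 10] -> [7, 10, 29, 37]
Merge: [2, 11, 35, 37] + [7, 10, 29, 37] -> [2, 7, 10, 11, 29, 35, 37, 37]

Final sorted array: [2, 7, 10, 11, 29, 35, 37, 37]

The merge sort proceeds by recursively splitting the array and merging sorted halves.
After all merges, the sorted array is [2, 7, 10, 11, 29, 35, 37, 37].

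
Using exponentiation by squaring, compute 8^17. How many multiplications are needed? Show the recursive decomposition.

Computing 8^17 by squaring (build up from 8^1; each line after the first costs one multiplication):

8^1 = 8
8^2 = (8^1)^2 = 8^2 = 64
8^4 = (8^2)^2 = 64^2 = 4096
8^8 = (8^4)^2 = 4096^2 = 16777216
8^16 = (8^8)^2 = 16777216^2 = 281474976710656
8^17 = 8 * 8^16 = 8 * 281474976710656 = 2251799813685248

Result: 2251799813685248
Multiplications needed: 5 (5 lines after 8^1)

8^17 = 2251799813685248. Using exponentiation by squaring, this requires 5 multiplications. The key idea: if the exponent is even, square the half-power; if odd, multiply by the base once.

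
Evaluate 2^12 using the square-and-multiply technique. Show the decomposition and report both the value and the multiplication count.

Computing 2^12 by squaring (build up from 2^1; each line after the first costs one multiplication):

2^1 = 2
2^2 = (2^1)^2 = 2^2 = 4
2^3 = 2 * 2^2 = 2 * 4 = 8
2^6 = (2^3)^2 = 8^2 = 64
2^12 = (2^6)^2 = 64^2 = 4096

Result: 4096
Multiplications needed: 4 (4 lines after 2^1)

2^12 = 4096. Using exponentiation by squaring, this requires 4 multiplications. The key idea: if the exponent is even, square the half-power; if odd, multiply by the base once.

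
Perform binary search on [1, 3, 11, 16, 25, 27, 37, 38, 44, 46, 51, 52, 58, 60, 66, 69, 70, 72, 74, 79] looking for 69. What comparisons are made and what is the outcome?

Binary search for 69 in [1, 3, 11, 16, 25, 27, 37, 38, 44, 46, 51, 52, 58, 60, 66, 69, 70, 72, 74, 79]:

lo=0, hi=19, mid=9, arr[mid]=46 -> 46 < 69, search right half
lo=10, hi=19, mid=14, arr[mid]=66 -> 66 < 69, search right half
lo=15, hi=19, mid=17, arr[mid]=72 -> 72 > 69, search left half
lo=15, hi=16, mid=15, arr[mid]=69 -> Found target at index 15!

Binary search finds 69 at index 15 after 4 comparisons. The search repeatedly halves the search space by comparing with the middle element.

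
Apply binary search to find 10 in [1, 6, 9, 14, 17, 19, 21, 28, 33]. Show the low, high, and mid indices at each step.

Binary search for 10 in [1, 6, 9, 14, 17, 19, 21, 28, 33]:

lo=0, hi=8, mid=4, arr[mid]=17 -> 17 > 10, search left half
lo=0, hi=3, mid=1, arr[mid]=6 -> 6 < 10, search right half
lo=2, hi=3, mid=2, arr[mid]=9 -> 9 < 10, search right half
lo=3, hi=3, mid=3, arr[mid]=14 -> 14 > 10, search left half
lo=3 > hi=2, target 10 not found

Binary search determines that 10 is not in the array after 4 comparisons. The search space was exhausted without finding the target.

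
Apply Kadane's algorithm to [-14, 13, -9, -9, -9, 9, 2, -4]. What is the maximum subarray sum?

Using Kadane's algorithm on [-14, 13, -9, -9, -9, 9, 2, -4]:

Scanning through the array:
Position 1 (value 13): max_ending_here = 13, max_so_far = 13
Position 2 (value -9): max_ending_here = 4, max_so_far = 13
Position 3 (value -9): max_ending_here = -5, max_so_far = 13
Position 4 (value -9): max_ending_here = -9, max_so_far = 13
Position 5 (value 9): max_ending_here = 9, max_so_far = 13
Position 6 (value 2): max_ending_here = 11, max_so_far = 13
Position 7 (value -4): max_ending_here = 7, max_so_far = 13

Maximum subarray: [13]
Maximum sum: 13

The maximum subarray is [13] with sum 13. This subarray runs from index 1 to index 1.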